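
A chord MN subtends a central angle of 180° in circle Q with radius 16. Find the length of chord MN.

Chord = 2(16) sin(90°) = 32

32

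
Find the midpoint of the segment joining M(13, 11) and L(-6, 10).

M = ((x₁ + x₂)/2, (y₁ + y₂)/2)
= ((13 + -6)/2, (11 + 10)/2)
= (7/2, 21/2) = (7/2, 21/2)

(7/2, 21/2)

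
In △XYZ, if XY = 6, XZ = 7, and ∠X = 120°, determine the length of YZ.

By the law of cosines: YZ^2 = XY^2 + XZ^2 - 2*XY*XZ*cos(X)
YZ^2 = 6^2 + 7^2 - 2*6*7*cos(120°)
YZ^2 = 36 + 49 - 84*(-1/2)
YZ^2 = 127
YZ = sqrt(127)

sqrt(127)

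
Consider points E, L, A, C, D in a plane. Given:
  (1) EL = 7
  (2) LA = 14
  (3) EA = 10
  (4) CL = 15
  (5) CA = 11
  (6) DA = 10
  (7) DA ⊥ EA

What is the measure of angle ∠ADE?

Step 1: By the law of cosines on triangle DAE: DE² = 10² + 10² − 2·10·10·cos(90°) = 200, so DE = 10·√2.
Step 2: By the inverse law of cosines on triangle ADE: cos(∠ADE) = (10² + (10·√2)² − 10²) / (2·10·10·√2) = 200/282.84 = 0.7071, so ∠ADE = 45°.

Therefore, the measure of angle ∠ADE = 45°.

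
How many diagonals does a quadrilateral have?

Total line segments between 4 vertices = C(4,2) = 6.
Subtract the 4 sides: 6 - 4 = 2 diagonals.

2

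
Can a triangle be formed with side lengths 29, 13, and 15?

Check the triangle inequality: 13 + 15 = 28 ≤ 29.
Since the sum of two sides does not exceed the third, no triangle can be formed.

No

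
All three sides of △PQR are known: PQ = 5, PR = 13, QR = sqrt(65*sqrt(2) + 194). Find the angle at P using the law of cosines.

When all three sides of a triangle are known, the law of cosines can be rearranged to find any angle.
cos(C) = (a² + b² - c²) / (2ab) gives cos(P) = -sqrt(2)/2.
Taking the inverse cosine: P = 135°.

135°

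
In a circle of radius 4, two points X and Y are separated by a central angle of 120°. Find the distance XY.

Drop a perpendicular from the center to the chord, bisecting both the chord and the central angle.
Each half-chord = r sin(θ/2) = 4 sin(60°).
The full chord = 2 × 4 × sin(60°) = 4*sqrt(3).

4*sqrt(3)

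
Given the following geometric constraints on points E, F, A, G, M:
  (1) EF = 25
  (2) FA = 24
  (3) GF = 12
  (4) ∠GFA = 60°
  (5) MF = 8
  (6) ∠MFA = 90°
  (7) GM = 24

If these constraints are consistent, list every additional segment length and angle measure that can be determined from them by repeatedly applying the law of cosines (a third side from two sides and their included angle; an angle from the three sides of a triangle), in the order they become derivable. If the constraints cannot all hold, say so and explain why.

These constraints are not satisfiable: by the triangle inequality in triangle FGM, (3) GF = 12 and (5) MF = 8 force GM ≤ 12 + 8 = 20, but (7) says GM = 24. No planar figure meets all of them, so nothing further can be derived.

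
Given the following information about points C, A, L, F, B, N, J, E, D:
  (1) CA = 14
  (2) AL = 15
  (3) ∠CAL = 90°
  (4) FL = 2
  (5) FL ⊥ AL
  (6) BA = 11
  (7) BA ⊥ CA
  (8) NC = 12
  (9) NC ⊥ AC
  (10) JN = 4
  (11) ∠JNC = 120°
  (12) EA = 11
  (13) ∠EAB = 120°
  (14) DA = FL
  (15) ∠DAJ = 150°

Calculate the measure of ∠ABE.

Step 1: By the law of cosines on triangle BAE: BE² = 11² + 11² − 2·11·11·cos(120°) = 363, so BE = 11·√3.
Step 2: By the inverse law of cosines on triangle ABE: cos(∠ABE) = (11² + (11·√3)² − 11²) / (2·11·11·√3) = 363/419.16 = 0.866, so ∠ABE = 30°.

Therefore, the measure of angle ∠ABE = 30°.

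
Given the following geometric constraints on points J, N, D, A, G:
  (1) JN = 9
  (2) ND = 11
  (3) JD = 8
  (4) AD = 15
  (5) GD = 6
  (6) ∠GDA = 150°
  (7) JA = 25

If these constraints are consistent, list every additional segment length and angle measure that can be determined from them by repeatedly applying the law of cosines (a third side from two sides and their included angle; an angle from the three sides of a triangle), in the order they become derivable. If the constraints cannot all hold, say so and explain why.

These constraints are not satisfiable: by the triangle inequality in triangle DJA, (3) JD = 8 and (4) AD = 15 force JA ≤ 8 + 15 = 23, but (7) says JA = 25. No planar figure meets all of them, so nothing further can be derived.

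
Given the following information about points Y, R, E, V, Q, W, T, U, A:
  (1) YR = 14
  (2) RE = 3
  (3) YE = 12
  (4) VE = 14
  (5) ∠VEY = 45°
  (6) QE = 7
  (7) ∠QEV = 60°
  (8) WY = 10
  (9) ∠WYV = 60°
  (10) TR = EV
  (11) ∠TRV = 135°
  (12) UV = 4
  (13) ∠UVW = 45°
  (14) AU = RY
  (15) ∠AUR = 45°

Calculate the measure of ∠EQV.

Step 1: By the law of cosines on triangle QEV: QV² = 7² + 14² − 2·7·14·cos(60°) = 147, so QV = 7·√3.
Step 2: By the inverse law of cosines on triangle EQV: cos(∠EQV) = (7² + (7·√3)² − 14²) / (2·7·7·√3) = 0/169.74 = 0, so ∠EQV = 90°.

Therefore, the measure of angle ∠EQV = 90°.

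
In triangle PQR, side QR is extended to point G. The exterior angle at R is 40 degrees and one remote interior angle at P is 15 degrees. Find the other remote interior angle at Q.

The exterior angle theorem states that an exterior angle equals the sum of the two non-adjacent interior angles.
So 40 = 15 + angle Q, which gives angle Q = 40 - 15 = 25 degrees.

25 degrees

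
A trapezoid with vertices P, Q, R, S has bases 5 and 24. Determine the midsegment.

midsegment = (5 + 24) / 2 = 29 / 2 = 29/2

29/2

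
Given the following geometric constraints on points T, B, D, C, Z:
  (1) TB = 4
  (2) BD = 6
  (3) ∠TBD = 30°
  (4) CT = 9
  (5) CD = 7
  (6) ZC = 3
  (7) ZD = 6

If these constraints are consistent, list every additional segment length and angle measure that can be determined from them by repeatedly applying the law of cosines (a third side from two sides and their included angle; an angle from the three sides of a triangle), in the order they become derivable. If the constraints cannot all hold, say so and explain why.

The constraints are consistent. Derivable facts, in order:
After 1 step:
- TD ≈ 3.23
- ∠CDZ = 25.21°
- ∠CZD = 96.38°
- ∠DCZ = 58.41°
After 2 steps:
- ∠BDT = 38.26°
- ∠BTD = 111.74°
- ∠CDT = 118.49°
- ∠CTD = 43.12°
- ∠DCT = 18.38°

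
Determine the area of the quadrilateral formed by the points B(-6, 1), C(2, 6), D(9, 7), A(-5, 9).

Using the Shoelace formula for a quadrilateral (vertices in order):
Area = (1/2)|sum of (x_i * y_(i+1) - x_(i+1) * y_i)|
Terms: (-6*6 - 2*1) = -38, (2*7 - 9*6) = -40, (9*9 - -5*7) = 116, (-5*1 - -6*9) = 49
Sum = 87
Area = (1/2)(87) = 87/2

87/2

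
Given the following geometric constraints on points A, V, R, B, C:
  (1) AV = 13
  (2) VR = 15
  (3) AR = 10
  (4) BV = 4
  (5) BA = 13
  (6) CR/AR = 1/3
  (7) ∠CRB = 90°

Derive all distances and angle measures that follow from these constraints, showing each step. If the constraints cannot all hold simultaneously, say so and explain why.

The constraints are consistent.

From the given relations:
  CR = 1/3·AR = 1/3·10 ≈ 3.33

Step 1: From AB = 13, AV = 13, BV = 4, by the inverse law of cosines:
  cos(∠BAV) = (AB² + AV² - BV²) / (2·AB·AV)
  ∠BAV = 17.7°

Step 2: From AR = 10, AV = 13, RV = 15, by the inverse law of cosines:
  cos(∠RAV) = (AR² + AV² - RV²) / (2·AR·AV)
  ∠RAV = 80.26°

Step 3: From VA = 13, VB = 4, AB = 13, by the inverse law of cosines:
  cos(∠AVB) = (VA² + VB² - AB²) / (2·VA·VB)
  ∠AVB = 81.15°

Step 4: From VA = 13, VR = 15, AR = 10, by the inverse law of cosines:
  cos(∠AVR) = (VA² + VR² - AR²) / (2·VA·VR)
  ∠AVR = 41.08°

Step 5: From RA = 10, RV = 15, AV = 13, by the inverse law of cosines:
  cos(∠ARV) = (RA² + RV² - AV²) / (2·RA·RV)
  ∠ARV = 58.67°

Step 6: From BA = 13, BV = 4, AV = 13, by the inverse law of cosines:
  cos(∠ABV) = (BA² + BV² - AV²) / (2·BA·BV)
  ∠ABV = 81.15°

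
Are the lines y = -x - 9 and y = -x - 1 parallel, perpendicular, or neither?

Slope of line 1: m1 = -1
Slope of line 2: m2 = -1
m1 = m2, so the lines are parallel.

Parallel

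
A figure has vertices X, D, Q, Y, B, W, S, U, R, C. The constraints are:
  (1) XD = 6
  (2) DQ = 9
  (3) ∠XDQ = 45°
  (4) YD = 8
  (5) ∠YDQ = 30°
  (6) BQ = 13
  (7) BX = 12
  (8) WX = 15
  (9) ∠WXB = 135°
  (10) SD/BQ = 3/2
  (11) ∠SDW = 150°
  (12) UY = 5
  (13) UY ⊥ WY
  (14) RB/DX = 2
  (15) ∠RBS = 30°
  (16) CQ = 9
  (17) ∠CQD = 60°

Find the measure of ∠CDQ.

Step 1: By the law of cosines on triangle DQC: DC² = 9² + 9² − 2·9·9·cos(60°) = 81, so DC = 9.
Step 2: By the inverse law of cosines on triangle CDQ: cos(∠CDQ) = (9² + 9² − 9²) / (2·9·9) = 81/162 = 0.5, so ∠CDQ = 60°.

Therefore, the measure of angle ∠CDQ = 60°.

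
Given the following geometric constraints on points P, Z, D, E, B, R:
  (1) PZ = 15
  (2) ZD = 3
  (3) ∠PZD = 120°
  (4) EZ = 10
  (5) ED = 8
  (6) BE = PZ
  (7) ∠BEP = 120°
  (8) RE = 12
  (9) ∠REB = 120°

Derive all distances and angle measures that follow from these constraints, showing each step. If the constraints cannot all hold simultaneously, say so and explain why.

The constraints are consistent.

From the given relations:
  BE = PZ = 15

Step 1: From PZ = 15, ZD = 3, and ∠PZD = 120°, by the law of cosines:
  PD² = PZ² + ZD² - 2·PZ·ZD·cos(120°) = 225 + 9 + 45 = 279
  PD = 3·√31

Step 2: From BE = 15, ER = 12, and ∠BER = 120°, by the law of cosines:
  BR² = BE² + ER² - 2·BE·ER·cos(120°) = 225 + 144 + 180 = 549
  BR = 3·√61

Step 3: From ZD = 3, ZE = 10, DE = 8, by the inverse law of cosines:
  cos(∠DZE) = (ZD² + ZE² - DE²) / (2·ZD·ZE)
  ∠DZE = 41.41°

Step 4: From DE = 8, DZ = 3, EZ = 10, by the inverse law of cosines:
  cos(∠EDZ) = (DE² + DZ² - EZ²) / (2·DE·DZ)
  ∠EDZ = 124.23°

Step 5: From ED = 8, EZ = 10, DZ = 3, by the inverse law of cosines:
  cos(∠DEZ) = (ED² + EZ² - DZ²) / (2·ED·EZ)
  ∠DEZ = 14.36°

Step 6: From PD = 3·√31, PZ = 15, DZ = 3, by the inverse law of cosines:
  cos(∠DPZ) = (PD² + PZ² - DZ²) / (2·PD·PZ)
  ∠DPZ = 8.95°

Step 7: From DP = 3·√31, DZ = 3, PZ = 15, by the inverse law of cosines:
  cos(∠PDZ) = (DP² + DZ² - PZ²) / (2·DP·DZ)
  ∠PDZ = 51.05°

Step 8: From BE = 15, BR = 3·√61, ER = 12, by the inverse law of cosines:
  cos(∠EBR) = (BE² + BR² - ER²) / (2·BE·BR)
  ∠EBR = 26.33°

Step 9: From RB = 3·√61, RE = 12, BE = 15, by the inverse law of cosines:
  cos(∠BRE) = (RB² + RE² - BE²) / (2·RB·RE)
  ∠BRE = 33.67°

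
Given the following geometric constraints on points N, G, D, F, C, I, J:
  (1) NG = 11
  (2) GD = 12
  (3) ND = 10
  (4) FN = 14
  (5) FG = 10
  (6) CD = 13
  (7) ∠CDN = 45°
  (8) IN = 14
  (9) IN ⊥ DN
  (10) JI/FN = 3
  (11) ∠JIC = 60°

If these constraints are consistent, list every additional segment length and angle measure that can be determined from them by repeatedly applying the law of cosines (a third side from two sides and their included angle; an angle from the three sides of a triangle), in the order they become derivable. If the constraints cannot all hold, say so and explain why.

The constraints are consistent. Derivable facts, in order:
After 1 step:
- DI = 2·√74
- NC ≈ 9.23
- ∠DGN = 51.32°
- ∠DNG = 69.51°
- ∠FGN = 83.48°
- ∠FNG = 45.21°
- ∠GDN = 59.17°
- ∠GFN = 51.32°
After 2 steps:
- ∠CND = 84.98°
- ∠DCN = 50.02°
- ∠DIN = 35.54°
- ∠IDN = 54.46°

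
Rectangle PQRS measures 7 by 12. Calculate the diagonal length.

Using the Pythagorean theorem:
d² = 7² + 12² = 49 + 144 = 193
d = sqrt(193)

sqrt(193)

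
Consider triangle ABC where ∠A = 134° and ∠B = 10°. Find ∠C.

By the triangle angle sum property, the three interior angles of any triangle add up to 180°.
We know angle A = 134° and angle B = 10°, so their sum is 144°.
Therefore angle C = 180° - 144° = 36°.

36 degrees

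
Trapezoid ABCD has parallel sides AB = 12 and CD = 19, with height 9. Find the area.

A trapezoid's area equals the midsegment times the height.
The midsegment is (12 + 19) / 2 = 31/2.
Area = 31/2 * 9 = 279/2.

279/2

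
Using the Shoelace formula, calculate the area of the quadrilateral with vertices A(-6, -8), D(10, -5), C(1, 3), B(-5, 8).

Using the Shoelace formula for a quadrilateral (vertices in order):
Area = (1/2)|sum of (x_i * y_(i+1) - x_(i+1) * y_i)|
Terms: (-6*-5 - 10*-8) = 110, (10*3 - 1*-5) = 35, (1*8 - -5*3) = 23, (-5*-8 - -6*8) = 88
Sum = 256
Area = (1/2)(256) = 128

128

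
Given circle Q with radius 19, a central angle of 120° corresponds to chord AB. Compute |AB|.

Chord length = 2r sin(θ/2)
= 2 × 19 × sin(120°/2)
= 2 × 19 × sin(60°)
= 19*sqrt(3)

19*sqrt(3)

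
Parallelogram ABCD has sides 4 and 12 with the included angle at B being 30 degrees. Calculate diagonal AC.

Using the law of cosines:
d^2 = 4^2 + 12^2 - 2(4)(12)cos(30 degrees)
d^2 = 16 + 144 - 96*sqrt(3)/2
d^2 = 160 - 48*sqrt(3)
d = 4*sqrt(10 - 3*sqrt(3))

4*sqrt(10 - 3*sqrt(3))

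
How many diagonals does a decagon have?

Each of the 10 vertices connects to 7 non-adjacent vertices via diagonals.
Total connections = 10 × 7 = 70, but each diagonal is counted twice.
Number of diagonals = 70 / 2 = 35.

35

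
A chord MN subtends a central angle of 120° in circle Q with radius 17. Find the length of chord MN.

Drop a perpendicular from the center to the chord, bisecting both the chord and the central angle.
Each half-chord = r sin(θ/2) = 17 sin(60°).
The full chord = 2 × 17 × sin(60°) = 17*sqrt(3).

17*sqrt(3)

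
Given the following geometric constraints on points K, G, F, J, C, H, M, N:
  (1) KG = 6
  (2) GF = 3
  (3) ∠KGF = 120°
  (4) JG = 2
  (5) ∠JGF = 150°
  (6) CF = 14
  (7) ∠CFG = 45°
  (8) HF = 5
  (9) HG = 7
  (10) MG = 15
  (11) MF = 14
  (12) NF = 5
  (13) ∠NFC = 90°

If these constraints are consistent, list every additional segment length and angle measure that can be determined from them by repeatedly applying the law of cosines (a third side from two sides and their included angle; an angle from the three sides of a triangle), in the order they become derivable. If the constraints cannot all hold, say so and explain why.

The constraints are consistent. Derivable facts, in order:
After 1 step:
- CN ≈ 14.87
- FJ ≈ 4.84
- GC ≈ 12.07
- KF = 3·√7
- ∠FGH = 38.21°
- ∠FGM = 65.03°
- ∠FHG = 21.79°
- ∠FMG = 11.2°
- ∠GFH = 120°
- ∠GFM = 103.77°
After 2 steps:
- ∠CGF = 124.87°
- ∠CNF = 70.35°
- ∠FCG = 10.13°
- ∠FCN = 19.65°
- ∠FJG = 18.07°
- ∠FKG = 19.11°
- ∠GFJ = 11.93°
- ∠GFK = 40.89°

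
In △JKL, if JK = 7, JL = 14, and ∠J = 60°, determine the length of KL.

Law of cosines: KL^2 = 7^2 + 14^2 - 2(7)(14)cos(60°) = 147, so KL = 7*sqrt(3).

7*sqrt(3)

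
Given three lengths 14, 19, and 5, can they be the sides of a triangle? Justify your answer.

The longest side is 19. The other two sides sum to 5 + 14 = 19.
Since 19 ≤ 19, the two shorter sides cannot reach around to close the triangle.

No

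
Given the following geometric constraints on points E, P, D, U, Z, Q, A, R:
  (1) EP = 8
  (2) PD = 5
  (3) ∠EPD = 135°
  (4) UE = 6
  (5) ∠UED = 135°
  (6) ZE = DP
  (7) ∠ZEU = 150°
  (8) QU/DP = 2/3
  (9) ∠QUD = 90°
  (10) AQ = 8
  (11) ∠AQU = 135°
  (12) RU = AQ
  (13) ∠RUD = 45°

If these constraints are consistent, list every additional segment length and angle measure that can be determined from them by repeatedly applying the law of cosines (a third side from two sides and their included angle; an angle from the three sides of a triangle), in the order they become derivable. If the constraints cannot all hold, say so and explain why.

The constraints are consistent. Derivable facts, in order:
After 1 step:
- ED ≈ 12.07
- UA ≈ 10.62
- UZ ≈ 10.63
After 2 steps:
- DU ≈ 16.85
- ∠AUQ = 32.18°
- ∠DEP = 17.04°
- ∠EDP = 27.96°
- ∠EUZ = 13.6°
- ∠EZU = 16.4°
- ∠QAU = 12.82°
After 3 steps:
- DQ ≈ 17.18
- DR ≈ 12.54
- ∠DUE = 30.42°
- ∠EDU = 14.58°
After 4 steps:
- ∠DQU = 78.81°
- ∠DRU = 108.19°
- ∠QDU = 11.19°
- ∠RDU = 26.81°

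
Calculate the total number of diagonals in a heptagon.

Total line segments between 7 vertices = C(7,2) = 21.
Subtract the 7 sides: 21 - 7 = 14 diagonals.

14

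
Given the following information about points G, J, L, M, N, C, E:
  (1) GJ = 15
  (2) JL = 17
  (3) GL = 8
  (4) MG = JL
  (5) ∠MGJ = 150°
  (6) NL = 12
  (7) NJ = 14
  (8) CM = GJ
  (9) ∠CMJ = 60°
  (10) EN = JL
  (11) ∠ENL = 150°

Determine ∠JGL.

Step 1: By the inverse law of cosines on triangle JGL: cos(∠JGL) = (15² + 8² − 17²) / (2·15·8) = 0/240 = 0, so ∠JGL = 90°.

Therefore, the measure of angle ∠JGL = 90°.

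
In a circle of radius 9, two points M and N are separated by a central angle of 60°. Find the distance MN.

Chord length = 2r sin(θ/2)
= 2 × 9 × sin(60°/2)
= 2 × 9 × sin(30°)
= 9

9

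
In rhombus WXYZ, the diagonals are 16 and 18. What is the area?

Area = (16 * 18) / 2 = 288 / 2 = 144

144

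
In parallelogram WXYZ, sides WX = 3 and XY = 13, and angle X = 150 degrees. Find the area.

Area = 3 * 13 * sin(150°) = 39 * 1/2 = 39/2

39/2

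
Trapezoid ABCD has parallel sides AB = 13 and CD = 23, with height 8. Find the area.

A trapezoid's area equals the midsegment times the height.
The midsegment is (13 + 23) / 2 = 18.
Area = 18 * 8 = 144.

144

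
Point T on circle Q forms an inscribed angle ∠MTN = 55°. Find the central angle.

Central angle = 2 × 55° = 110° (inscribed angle theorem).

110°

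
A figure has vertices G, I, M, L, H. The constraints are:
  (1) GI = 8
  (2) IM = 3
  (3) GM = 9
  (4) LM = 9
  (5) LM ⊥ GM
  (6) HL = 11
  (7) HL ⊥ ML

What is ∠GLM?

Step 1: By the law of cosines on triangle LMG: LG² = 9² + 9² − 2·9·9·cos(90°) = 162, so LG = 9·√2.
Step 2: By the inverse law of cosines on triangle GLM: cos(∠GLM) = ((9·√2)² + 9² − 9²) / (2·9·√2·9) = 162/229.1 = 0.7071, so ∠GLM = 45°.

Therefore, the measure of angle ∠GLM = 45°.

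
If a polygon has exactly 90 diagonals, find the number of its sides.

Using d = n(n - 3)/2, we solve 90 = n(n - 3)/2.
So n(n - 3) = 180.
Testing n = 15: 15 * 12 = 180 = 180. Correct.
The polygon has 15 sides.

15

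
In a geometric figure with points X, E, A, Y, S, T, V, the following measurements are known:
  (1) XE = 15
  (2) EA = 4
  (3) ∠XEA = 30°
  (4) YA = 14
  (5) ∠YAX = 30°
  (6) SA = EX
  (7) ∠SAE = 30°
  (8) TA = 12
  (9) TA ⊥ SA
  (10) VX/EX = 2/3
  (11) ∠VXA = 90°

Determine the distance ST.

From the given relations: SA = EX = 15.
Step 1: By the law of cosines on triangle SAT: ST² = 15² + 12² − 2·15·12·cos(90°) = 369, so ST = 3·√41.

Therefore, the length of ST = 3·√41.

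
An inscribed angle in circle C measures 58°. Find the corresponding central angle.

By the inscribed angle theorem, the central angle is twice the inscribed angle.
Central angle = 2 × 58° = 116°

116°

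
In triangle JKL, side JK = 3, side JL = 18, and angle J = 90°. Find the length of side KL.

By the law of cosines: KL^2 = JK^2 + JL^2 - 2*JK*JL*cos(J)
KL^2 = 3^2 + 18^2 - 2*3*18*cos(90°)
KL^2 = 9 + 324 - 108*(0)
KL^2 = 333
KL = 3*sqrt(37)

3*sqrt(37)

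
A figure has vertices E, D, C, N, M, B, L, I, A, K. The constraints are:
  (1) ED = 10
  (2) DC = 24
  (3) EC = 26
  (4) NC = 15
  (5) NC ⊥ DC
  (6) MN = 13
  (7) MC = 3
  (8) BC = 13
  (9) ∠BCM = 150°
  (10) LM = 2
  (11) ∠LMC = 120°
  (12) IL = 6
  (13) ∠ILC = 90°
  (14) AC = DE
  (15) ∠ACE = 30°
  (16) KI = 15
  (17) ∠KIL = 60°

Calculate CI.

Step 1: By the law of cosines on triangle LMC: LC² = 2² + 3² − 2·2·3·cos(120°) = 19, so LC = √19.
Step 2: By the law of cosines on triangle CLI: CI² = √19² + 6² − 2·√19·6·cos(90°) = 55, so CI = √55.

Therefore, the length of CI = √55.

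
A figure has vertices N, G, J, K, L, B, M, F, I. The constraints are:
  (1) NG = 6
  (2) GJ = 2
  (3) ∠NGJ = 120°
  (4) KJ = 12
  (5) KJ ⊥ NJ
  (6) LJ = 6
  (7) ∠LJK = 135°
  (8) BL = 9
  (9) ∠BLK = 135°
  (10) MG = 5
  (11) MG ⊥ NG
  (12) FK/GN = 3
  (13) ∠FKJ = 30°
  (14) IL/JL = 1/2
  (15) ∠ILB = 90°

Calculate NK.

Step 1: By the law of cosines on triangle JGN: JN² = 2² + 6² − 2·2·6·cos(120°) = 52, so JN = 2·√13.
Step 2: By the law of cosines on triangle NJK: NK² = (2·√13)² + 12² − 2·2·√13·12·cos(90°) = 196, so NK = 14.

Therefore, the length of NK = 14.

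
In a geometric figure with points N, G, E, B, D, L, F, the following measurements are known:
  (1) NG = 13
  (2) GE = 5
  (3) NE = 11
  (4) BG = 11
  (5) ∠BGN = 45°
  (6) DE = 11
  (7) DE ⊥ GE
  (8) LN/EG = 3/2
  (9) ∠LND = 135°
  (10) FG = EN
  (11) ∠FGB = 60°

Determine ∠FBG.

From the given relations: FG = EN = 11.
Step 1: By the law of cosines on triangle BGF: BF² = 11² + 11² − 2·11·11·cos(60°) = 121, so BF = 11.
Step 2: By the inverse law of cosines on triangle FBG: cos(∠FBG) = (11² + 11² − 11²) / (2·11·11) = 121/242 = 0.5, so ∠FBG = 60°.

Therefore, the measure of angle ∠FBG = 60°.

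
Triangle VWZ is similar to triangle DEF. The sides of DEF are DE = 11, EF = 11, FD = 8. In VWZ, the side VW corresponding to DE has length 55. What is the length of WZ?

Similar triangles have proportional sides. Setting up the proportion:
VW / DE = WZ / EF
55 / 11 = WZ / 11
WZ = 11 * 55 / 11 = 55.

55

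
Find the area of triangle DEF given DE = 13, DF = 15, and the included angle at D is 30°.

Area = (1/2)(13)(15) sin(30°) = (1/2)(13)(15)(1/2) = 195/4

195/4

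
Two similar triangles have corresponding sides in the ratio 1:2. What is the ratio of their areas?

Area ratio = (side ratio)^2 = (1/2)^2 = 1:4.

1:4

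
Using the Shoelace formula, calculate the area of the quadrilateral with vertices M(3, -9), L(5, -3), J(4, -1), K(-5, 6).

Using the Shoelace formula for a quadrilateral (vertices in order):
Area = (1/2)|sum of (x_i * y_(i+1) - x_(i+1) * y_i)|
Terms: (3*-3 - 5*-9) = 36, (5*-1 - 4*-3) = 7, (4*6 - -5*-1) = 19, (-5*-9 - 3*6) = 27
Sum = 89
Area = (1/2)(89) = 89/2

89/2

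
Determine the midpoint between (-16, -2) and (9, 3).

The midpoint is the point halfway along the segment.
Move half the horizontal distance: -16 + (9 - -16)/2 = -16 + 25/2 = -7/2
Move half the vertical distance: -2 + (3 - -2)/2 = -2 + 5/2 = 1/2
Midpoint = (-7/2, 1/2)

(-7/2, 1/2)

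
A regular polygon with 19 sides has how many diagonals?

Each of the 19 vertices connects to 16 non-adjacent vertices via diagonals.
Total connections = 19 × 16 = 304, but each diagonal is counted twice.
Number of diagonals = 304 / 2 = 152.

152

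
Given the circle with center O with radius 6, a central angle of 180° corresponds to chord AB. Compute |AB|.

Chord = 2(6) sin(90°) = 12

12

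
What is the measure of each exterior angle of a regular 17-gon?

Each exterior angle of a regular n-gon is 360 / n.
For n = 17: 360 / 17 = 360/17 degrees.

360/17 degrees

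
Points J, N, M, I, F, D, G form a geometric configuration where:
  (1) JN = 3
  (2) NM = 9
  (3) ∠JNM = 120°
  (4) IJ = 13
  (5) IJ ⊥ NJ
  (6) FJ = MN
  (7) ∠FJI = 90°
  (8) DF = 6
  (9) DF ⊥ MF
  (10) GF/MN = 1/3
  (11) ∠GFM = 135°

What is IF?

From the given relations: FJ = MN = 9.
Step 1: By the law of cosines on triangle IJF: IF² = 13² + 9² − 2·13·9·cos(90°) = 250, so IF = 5·√10.

Therefore, the length of IF = 5·√10.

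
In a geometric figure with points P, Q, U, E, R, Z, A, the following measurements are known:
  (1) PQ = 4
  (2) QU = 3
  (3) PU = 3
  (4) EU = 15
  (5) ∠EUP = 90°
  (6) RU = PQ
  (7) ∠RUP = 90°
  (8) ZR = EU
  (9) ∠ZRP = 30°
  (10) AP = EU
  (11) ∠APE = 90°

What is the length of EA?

From the given relations: AP = EU = 15.
Step 1: By the law of cosines on triangle EUP: EP² = 15² + 3² − 2·15·3·cos(90°) = 234, so EP = 3·√26.
Step 2: By the law of cosines on triangle EPA: EA² = (3·√26)² + 15² − 2·3·√26·15·cos(90°) = 459, so EA = 3·√51.

Therefore, the length of EA = 3·√51.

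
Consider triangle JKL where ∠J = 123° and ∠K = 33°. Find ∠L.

By the triangle angle sum property, the three interior angles of any triangle add up to 180°.
We know angle J = 123° and angle K = 33°, so their sum is 156°.
Therefore angle L = 180° - 156° = 24°.

24 degrees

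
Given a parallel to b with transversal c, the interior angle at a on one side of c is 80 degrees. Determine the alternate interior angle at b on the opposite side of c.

Alternate interior angles lie on opposite sides of the transversal, between the parallel lines.
By the alternate interior angle theorem, they are equal: 80 degrees.

80 degrees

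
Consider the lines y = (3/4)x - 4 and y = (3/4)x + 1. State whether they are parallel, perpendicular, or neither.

Slope of line 1: m1 = 3/4
Slope of line 2: m2 = 3/4
Since m1 = m2 = 3/4, the lines are parallel.

Parallel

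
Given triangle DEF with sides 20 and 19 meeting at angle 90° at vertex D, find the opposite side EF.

By the law of cosines: EF^2 = DE^2 + DF^2 - 2*DE*DF*cos(D)
EF^2 = 20^2 + 19^2 - 2*20*19*cos(90°)
EF^2 = 400 + 361 - 760*(0)
EF^2 = 761
EF = sqrt(761)

sqrt(761)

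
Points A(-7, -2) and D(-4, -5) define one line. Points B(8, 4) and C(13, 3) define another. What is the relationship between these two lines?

Slope of line 1: m1 = (-5 - -2)/(-4 - -7) = -3/3 = -1
Slope of line 2: m2 = (3 - 4)/(13 - 8) = -1/5 = -1/5
For parallel lines we need equal slopes: -1 != -1/5.
For perpendicular lines we need m1*m2 = -1: (-1)(-1/5) = 1/5 != -1.
Since neither condition holds, the lines are neither parallel nor perpendicular.

Neither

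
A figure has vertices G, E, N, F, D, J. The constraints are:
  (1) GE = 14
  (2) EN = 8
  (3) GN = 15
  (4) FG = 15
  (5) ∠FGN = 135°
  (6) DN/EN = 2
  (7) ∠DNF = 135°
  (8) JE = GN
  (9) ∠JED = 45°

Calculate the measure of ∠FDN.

From the given relations: DN = 2·EN = 2·8 = 16.
Step 1: By the law of cosines on triangle FGN: FN² = 15² + 15² − 2·15·15·cos(135°) = 768.2, so FN ≈ 27.72.
Step 2: By the law of cosines on triangle DNF: DF² = 16² + 27.72² − 2·16·27.72·cos(135°) = 1651.35, so DF ≈ 40.64.
Step 3: By the inverse law of cosines on triangle FDN: cos(∠FDN) = (40.64² + 16² − 27.72²) / (2·40.64·16) = 1139.15/1300.38 = 0.876, so ∠FDN = 28.83°.

Therefore, the measure of angle ∠FDN = 28.83°.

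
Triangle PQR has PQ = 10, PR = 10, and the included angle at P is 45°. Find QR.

When two sides and the included angle are known, the law of cosines gives the third side.
c^2 = a^2 + b^2 - 2ab cos(C) generalizes the Pythagorean theorem to non-right triangles.
Here: QR^2 = 100 + 100 - 200*(sqrt(2)/2) = 200 - 100*sqrt(2)
QR = 10*sqrt(2 - sqrt(2))

10*sqrt(2 - sqrt(2))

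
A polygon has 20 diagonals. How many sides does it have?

Using d = n(n - 3)/2, we solve 20 = n(n - 3)/2.
So n(n - 3) = 40.
Testing n = 8: 8 * 5 = 40 = 40. Correct.
The polygon has 8 sides.

8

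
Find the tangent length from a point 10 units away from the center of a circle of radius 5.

The tangent, radius, and line from the external point to the center form a right triangle.
The right angle is where the tangent meets the radius.
By the Pythagorean theorem: tangent² + 5² = 10²
tangent² = 100 - 25 = 75
tangent = 5*sqrt(3)

5*sqrt(3)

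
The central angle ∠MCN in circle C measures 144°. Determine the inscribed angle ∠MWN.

By the inscribed angle theorem, the inscribed angle is half the central angle.
Inscribed angle = 144° / 2 = 72°

72°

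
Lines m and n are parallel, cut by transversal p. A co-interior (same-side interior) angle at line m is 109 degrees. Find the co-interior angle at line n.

Co-interior (same-side interior) angles are between the parallel lines on the same side of the transversal.
Unlike corresponding or alternate interior angles, they are supplementary rather than equal.
So the angle = 180 - 109 = 71 degrees.

71 degrees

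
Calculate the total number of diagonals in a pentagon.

The number of diagonals in an n-gon is n(n - 3)/2.
For n = 5: 5(5 - 3)/2 = 5 × 2 / 2 = 5.

5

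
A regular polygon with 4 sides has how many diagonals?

Total line segments between 4 vertices = C(4,2) = 6.
Subtract the 4 sides: 6 - 4 = 2 diagonals.

2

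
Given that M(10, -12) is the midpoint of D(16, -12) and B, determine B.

Using the midpoint formula: M = ((x1 + x2)/2, (y1 + y2)/2)
We know M = (10, -12) and D = (16, -12)
For x: 10 = (16 + x2)/2, so x2 = 2*10 - 16 = 4
For y: -12 = (-12 + y2)/2, so y2 = 2*-12 - -12 = -12
B = (4, -12)

(4, -12)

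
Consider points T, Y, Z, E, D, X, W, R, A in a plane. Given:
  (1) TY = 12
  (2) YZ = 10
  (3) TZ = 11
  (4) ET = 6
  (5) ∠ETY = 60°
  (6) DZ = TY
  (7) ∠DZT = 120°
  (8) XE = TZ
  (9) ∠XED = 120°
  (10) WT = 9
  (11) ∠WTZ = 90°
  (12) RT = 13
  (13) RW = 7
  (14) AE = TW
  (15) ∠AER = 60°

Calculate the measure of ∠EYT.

Step 1: By the law of cosines on triangle YTE: YE² = 12² + 6² − 2·12·6·cos(60°) = 108, so YE = 6·√3.
Step 2: By the inverse law of cosines on triangle EYT: cos(∠EYT) = ((6·√3)² + 12² − 6²) / (2·6·√3·12) = 216/249.42 = 0.866, so ∠EYT = 30°.

Therefore, the measure of angle ∠EYT = 30°.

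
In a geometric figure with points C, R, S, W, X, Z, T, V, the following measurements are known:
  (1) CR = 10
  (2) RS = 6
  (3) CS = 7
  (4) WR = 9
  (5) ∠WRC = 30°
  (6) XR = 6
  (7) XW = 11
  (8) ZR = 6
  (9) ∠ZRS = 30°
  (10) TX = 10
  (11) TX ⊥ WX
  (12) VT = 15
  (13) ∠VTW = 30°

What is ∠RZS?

Step 1: By the law of cosines on triangle ZRS: ZS² = 6² + 6² − 2·6·6·cos(30°) = 9.65, so ZS ≈ 3.11.
Step 2: By the inverse law of cosines on triangle RZS: cos(∠RZS) = (6² + 3.11² − 6²) / (2·6·3.11) = 9.65/37.27 = 0.2588, so ∠RZS = 75°.

Therefore, the measure of angle ∠RZS = 75°.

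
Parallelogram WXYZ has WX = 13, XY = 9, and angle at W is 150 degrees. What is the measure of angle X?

Opposite sides of a parallelogram are parallel, so consecutive angles form co-interior angles on a transversal.
Co-interior angles sum to 180°, giving angle X = 180 - 150 = 30 degrees.

30 degrees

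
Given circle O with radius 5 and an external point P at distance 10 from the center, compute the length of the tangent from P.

tangent = √(d² - r²) = √(10² - 5²) = √(100 - 25) = √75 = 5*sqrt(3)

5*sqrt(3)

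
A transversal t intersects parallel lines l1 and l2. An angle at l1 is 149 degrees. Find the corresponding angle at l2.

When a transversal crosses parallel lines, angles in the same position at each intersection are called corresponding angles.
These are always equal, so the answer is 149 degrees.

149 degrees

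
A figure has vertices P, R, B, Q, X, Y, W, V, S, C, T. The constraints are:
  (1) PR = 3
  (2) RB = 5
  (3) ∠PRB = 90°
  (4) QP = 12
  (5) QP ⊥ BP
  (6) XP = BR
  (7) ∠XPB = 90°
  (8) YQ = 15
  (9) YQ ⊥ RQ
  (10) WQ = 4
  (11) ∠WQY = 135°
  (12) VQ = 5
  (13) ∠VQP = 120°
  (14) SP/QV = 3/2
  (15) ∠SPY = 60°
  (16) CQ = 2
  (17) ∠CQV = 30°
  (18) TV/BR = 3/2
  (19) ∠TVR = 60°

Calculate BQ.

Step 1: By the law of cosines on triangle BRP: BP² = 5² + 3² − 2·5·3·cos(90°) = 34, so BP = √34.
Step 2: By the law of cosines on triangle BPQ: BQ² = √34² + 12² − 2·√34·12·cos(90°) = 178, so BQ = √178.

Therefore, the length of BQ = √178.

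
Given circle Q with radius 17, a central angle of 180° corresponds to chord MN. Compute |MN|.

Chord = 2(17) sin(90°) = 34

34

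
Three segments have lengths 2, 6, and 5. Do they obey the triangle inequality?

Check all three triangle inequalities:
2 + 6 = 8 > 5 ✓
2 + 5 = 7 > 6 ✓
6 + 5 = 11 > 2 ✓
All conditions hold, so these sides form a valid triangle.

Yes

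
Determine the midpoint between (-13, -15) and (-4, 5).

The midpoint is the average of the coordinates:
x: (-13 + -4)/2 = -17/2
y: (-15 + 5)/2 = -5
Midpoint = (-17/2, -5)

(-17/2, -5)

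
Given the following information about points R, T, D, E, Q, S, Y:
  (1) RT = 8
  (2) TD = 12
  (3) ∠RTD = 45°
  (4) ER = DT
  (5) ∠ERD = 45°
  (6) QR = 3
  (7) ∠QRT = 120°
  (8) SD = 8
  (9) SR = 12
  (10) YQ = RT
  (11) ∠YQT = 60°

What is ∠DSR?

Step 1: By the law of cosines on triangle DTR: DR² = 12² + 8² − 2·12·8·cos(45°) = 72.24, so DR ≈ 8.5.
Step 2: By the inverse law of cosines on triangle DSR: cos(∠DSR) = (8² + 12² − 8.5²) / (2·8·12) = 135.76/192 = 0.7071, so ∠DSR = 45°.

Therefore, the measure of angle ∠DSR = 45°.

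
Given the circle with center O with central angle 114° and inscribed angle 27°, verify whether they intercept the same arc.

By the inscribed angle theorem, the inscribed angle for a central angle of 114° should be 114° / 2 = 57°.
The given inscribed angle is 27°, which does not equal 57°.
Therefore, no, they do not correspond to the same arc.

No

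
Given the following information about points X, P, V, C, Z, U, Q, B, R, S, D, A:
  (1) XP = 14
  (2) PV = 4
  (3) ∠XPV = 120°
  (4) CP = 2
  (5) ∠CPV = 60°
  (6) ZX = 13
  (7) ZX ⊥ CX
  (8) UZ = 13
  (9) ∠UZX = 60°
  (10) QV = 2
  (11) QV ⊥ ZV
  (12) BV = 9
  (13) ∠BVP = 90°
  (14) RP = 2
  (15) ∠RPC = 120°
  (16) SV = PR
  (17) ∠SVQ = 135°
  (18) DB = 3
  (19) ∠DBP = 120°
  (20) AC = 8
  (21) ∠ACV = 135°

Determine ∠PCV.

Step 1: By the law of cosines on triangle CPV: CV² = 2² + 4² − 2·2·4·cos(60°) = 12, so CV = 2·√3.
Step 2: By the inverse law of cosines on triangle PCV: cos(∠PCV) = (2² + (2·√3)² − 4²) / (2·2·2·√3) = 0/13.86 = 0, so ∠PCV = 90°.

Therefore, the measure of angle ∠PCV = 90°.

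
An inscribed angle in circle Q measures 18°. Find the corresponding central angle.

The inscribed angle theorem states that a central angle is always twice any inscribed angle that subtends the same arc.
Since the inscribed angle is 18°, the central angle = 2 × 18° = 36°.

36°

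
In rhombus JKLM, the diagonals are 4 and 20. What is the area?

Area of a rhombus = (d1 * d2) / 2
Area = (4 * 20) / 2
Area = 80 / 2
Area = 40

40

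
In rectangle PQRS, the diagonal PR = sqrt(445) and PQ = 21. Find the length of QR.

The diagonal of a rectangle forms a right triangle with the two sides.
Rearranging the Pythagorean theorem: missing side = sqrt(d^2 - known^2).
= sqrt(445 - 441) = sqrt(4) = 2.

2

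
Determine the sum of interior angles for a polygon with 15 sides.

The sum of interior angles of an n-sided polygon is (n - 2) * 180.
For n = 15: (15 - 2) * 180 = 13 * 180 = 2340 degrees.

2340 degrees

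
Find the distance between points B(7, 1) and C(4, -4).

d = sqrt((-3)^2 + (-5)^2) = sqrt(34)

sqrt(34)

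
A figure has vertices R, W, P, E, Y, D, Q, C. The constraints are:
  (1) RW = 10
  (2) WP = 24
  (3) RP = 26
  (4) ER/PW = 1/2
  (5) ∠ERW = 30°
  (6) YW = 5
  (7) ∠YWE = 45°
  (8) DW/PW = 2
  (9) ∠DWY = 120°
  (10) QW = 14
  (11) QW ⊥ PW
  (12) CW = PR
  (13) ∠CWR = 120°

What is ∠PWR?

Step 1: By the inverse law of cosines on triangle PWR: cos(∠PWR) = (24² + 10² − 26²) / (2·24·10) = 0/480 = 0, so ∠PWR = 90°.

Therefore, the measure of angle ∠PWR = 90°.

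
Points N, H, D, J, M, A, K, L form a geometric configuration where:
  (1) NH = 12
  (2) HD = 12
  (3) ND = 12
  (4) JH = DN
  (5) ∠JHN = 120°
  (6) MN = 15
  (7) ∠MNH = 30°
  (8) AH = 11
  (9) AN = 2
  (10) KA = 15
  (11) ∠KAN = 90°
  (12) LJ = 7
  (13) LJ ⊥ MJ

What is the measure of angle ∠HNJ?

From the given relations: JH = DN = 12.
Step 1: By the law of cosines on triangle NHJ: NJ² = 12² + 12² − 2·12·12·cos(120°) = 432, so NJ = 12·√3.
Step 2: By the inverse law of cosines on triangle HNJ: cos(∠HNJ) = (12² + (12·√3)² − 12²) / (2·12·12·√3) = 432/498.83 = 0.866, so ∠HNJ = 30°.

Therefore, the measure of angle ∠HNJ = 30°.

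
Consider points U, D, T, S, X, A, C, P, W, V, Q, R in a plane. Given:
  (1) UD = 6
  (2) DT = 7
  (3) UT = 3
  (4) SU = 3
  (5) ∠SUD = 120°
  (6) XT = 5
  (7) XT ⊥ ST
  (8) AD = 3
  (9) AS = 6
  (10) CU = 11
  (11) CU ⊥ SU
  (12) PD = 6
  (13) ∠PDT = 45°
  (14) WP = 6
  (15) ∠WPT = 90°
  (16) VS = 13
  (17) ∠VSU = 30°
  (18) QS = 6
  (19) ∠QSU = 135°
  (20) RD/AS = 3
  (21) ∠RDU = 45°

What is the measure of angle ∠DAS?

Step 1: By the law of cosines on triangle DUS: DS² = 6² + 3² − 2·6·3·cos(120°) = 63, so DS = 3·√7.
Step 2: By the inverse law of cosines on triangle DAS: cos(∠DAS) = (3² + 6² − (3·√7)²) / (2·3·6) = -18/36 = -0.5, so ∠DAS = 120°.

Therefore, the measure of angle ∠DAS = 120°.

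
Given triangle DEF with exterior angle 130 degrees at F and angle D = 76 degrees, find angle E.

angle E = 130 - 76 = 54 degrees (exterior angle theorem).

54 degrees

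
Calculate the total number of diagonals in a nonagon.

Each of the 9 vertices connects to 6 non-adjacent vertices via diagonals.
Total connections = 9 × 6 = 54, but each diagonal is counted twice.
Number of diagonals = 54 / 2 = 27.

27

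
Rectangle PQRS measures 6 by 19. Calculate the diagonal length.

Using the Pythagorean theorem:
d² = 6² + 19² = 36 + 361 = 397
d = sqrt(397)

sqrt(397)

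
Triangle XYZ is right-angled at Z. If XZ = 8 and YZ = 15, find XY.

In a right triangle, the square of the hypotenuse equals the sum of the squares of the two legs.
The legs are 8 and 15, so the hypotenuse = sqrt(64 + 225) = sqrt(289) = 17.

17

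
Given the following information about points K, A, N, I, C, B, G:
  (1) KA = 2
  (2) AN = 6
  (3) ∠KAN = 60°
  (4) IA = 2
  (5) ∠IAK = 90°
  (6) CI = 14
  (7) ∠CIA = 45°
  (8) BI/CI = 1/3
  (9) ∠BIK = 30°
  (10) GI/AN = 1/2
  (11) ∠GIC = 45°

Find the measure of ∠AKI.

Step 1: By the law of cosines on triangle KAI: KI² = 2² + 2² − 2·2·2·cos(90°) = 8, so KI = 2·√2.
Step 2: By the inverse law of cosines on triangle AKI: cos(∠AKI) = (2² + (2·√2)² − 2²) / (2·2·2·√2) = 8/11.31 = 0.7071, so ∠AKI = 45°.

Therefore, the measure of angle ∠AKI = 45°.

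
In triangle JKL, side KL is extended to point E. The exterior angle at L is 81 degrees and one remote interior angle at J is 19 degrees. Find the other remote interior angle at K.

By the exterior angle theorem: exterior angle = sum of remote interior angles.
81 = 19 + angle K
angle K = 81 - 19 = 62 degrees

62 degrees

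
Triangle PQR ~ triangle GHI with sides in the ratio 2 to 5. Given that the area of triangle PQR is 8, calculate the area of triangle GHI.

Area ratio = (2/5)^2 = 4/25. Area of GHI = 8 * 25/4 = 50.

50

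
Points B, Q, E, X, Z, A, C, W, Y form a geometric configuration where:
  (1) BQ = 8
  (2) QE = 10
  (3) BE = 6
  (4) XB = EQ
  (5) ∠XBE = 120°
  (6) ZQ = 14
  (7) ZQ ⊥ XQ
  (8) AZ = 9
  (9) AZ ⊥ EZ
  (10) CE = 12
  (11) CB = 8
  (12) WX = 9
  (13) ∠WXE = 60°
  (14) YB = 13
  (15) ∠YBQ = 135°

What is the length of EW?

From the given relations: XB = EQ = 10.
Step 1: By the law of cosines on triangle EBX: EX² = 6² + 10² − 2·6·10·cos(120°) = 196, so EX = 14.
Step 2: By the law of cosines on triangle EXW: EW² = 14² + 9² − 2·14·9·cos(60°) = 151, so EW = √151.

Therefore, the length of EW = √151.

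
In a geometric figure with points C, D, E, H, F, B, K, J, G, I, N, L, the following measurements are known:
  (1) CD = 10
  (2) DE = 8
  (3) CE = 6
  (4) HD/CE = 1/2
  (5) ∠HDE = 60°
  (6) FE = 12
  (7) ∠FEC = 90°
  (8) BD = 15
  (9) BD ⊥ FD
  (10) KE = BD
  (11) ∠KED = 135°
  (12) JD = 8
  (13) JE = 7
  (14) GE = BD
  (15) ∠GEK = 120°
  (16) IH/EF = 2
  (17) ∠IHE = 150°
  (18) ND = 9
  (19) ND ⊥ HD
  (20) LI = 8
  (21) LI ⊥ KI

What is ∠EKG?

From the given relations: KE = BD = 15; GE = BD = 15.
Step 1: By the law of cosines on triangle KEG: KG² = 15² + 15² − 2·15·15·cos(120°) = 675, so KG = 15·√3.
Step 2: By the inverse law of cosines on triangle EKG: cos(∠EKG) = (15² + (15·√3)² − 15²) / (2·15·15·√3) = 675/779.42 = 0.866, so ∠EKG = 30°.

Therefore, the measure of angle ∠EKG = 30°.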